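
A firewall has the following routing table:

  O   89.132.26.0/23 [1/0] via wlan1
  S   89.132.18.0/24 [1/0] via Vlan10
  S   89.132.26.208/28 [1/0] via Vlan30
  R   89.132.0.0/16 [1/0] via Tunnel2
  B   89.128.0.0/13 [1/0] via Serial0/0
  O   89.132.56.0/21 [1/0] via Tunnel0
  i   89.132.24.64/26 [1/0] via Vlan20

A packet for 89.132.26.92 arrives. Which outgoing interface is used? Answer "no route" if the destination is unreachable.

wlan1

Routes whose prefix contains 89.132.26.92:
  89.128.0.0/13 (89.128.0.0 - 89.135.255.255) -> Serial0/0
  89.132.0.0/16 (89.132.0.0 - 89.132.255.255) -> Tunnel2
  89.132.26.0/23 (89.132.26.0 - 89.132.27.255) -> wlan1
More-specific entries that do NOT match:
  89.132.26.208/28 (89.132.26.208 - 89.132.26.223) does not contain 89.132.26.92
  89.132.24.64/26 (89.132.24.64 - 89.132.24.127) does not contain 89.132.26.92
  89.132.18.0/24 (89.132.18.0 - 89.132.18.255) does not contain 89.132.26.92
Longest matching prefix is /23 -> interface wlan1.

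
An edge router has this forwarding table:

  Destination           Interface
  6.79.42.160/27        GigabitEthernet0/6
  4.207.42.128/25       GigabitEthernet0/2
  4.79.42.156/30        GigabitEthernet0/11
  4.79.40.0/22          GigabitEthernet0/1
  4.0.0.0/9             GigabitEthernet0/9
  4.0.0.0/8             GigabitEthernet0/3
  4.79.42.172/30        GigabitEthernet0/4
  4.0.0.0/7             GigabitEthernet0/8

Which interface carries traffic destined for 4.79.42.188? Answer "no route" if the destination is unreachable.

GigabitEthernet0/1

Routes whose prefix contains 4.79.42.188:
  4.0.0.0/7 (4.0.0.0 - 5.255.255.255) -> GigabitEthernet0/8
  4.0.0.0/8 (4.0.0.0 - 4.255.255.255) -> GigabitEthernet0/3
  4.0.0.0/9 (4.0.0.0 - 4.127.255.255) -> GigabitEthernet0/9
  4.79.40.0/22 (4.79.40.0 - 4.79.43.255) -> GigabitEthernet0/1
More-specific entries that do NOT match:
  4.79.42.156/30 (4.79.42.156 - 4.79.42.159) does not contain 4.79.42.188
  4.79.42.172/30 (4.79.42.172 - 4.79.42.175) does not contain 4.79.42.188
  6.79.42.160/27 (6.79.42.160 - 6.79.42.191) does not contain 4.79.42.188
  4.207.42.128/25 (4.207.42.128 - 4.207.42.255) does not contain 4.79.42.188
Longest matching prefix is /22 -> interface GigabitEthernet0/1.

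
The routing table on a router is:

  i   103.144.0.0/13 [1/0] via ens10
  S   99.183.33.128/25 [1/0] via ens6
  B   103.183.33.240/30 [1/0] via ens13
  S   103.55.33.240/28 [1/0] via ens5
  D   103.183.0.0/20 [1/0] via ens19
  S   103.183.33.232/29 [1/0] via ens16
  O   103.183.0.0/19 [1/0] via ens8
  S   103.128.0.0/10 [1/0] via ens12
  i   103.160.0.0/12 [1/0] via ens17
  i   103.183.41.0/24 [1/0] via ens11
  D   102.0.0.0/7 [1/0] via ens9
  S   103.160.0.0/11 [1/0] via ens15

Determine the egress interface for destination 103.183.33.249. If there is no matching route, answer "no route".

Routes whose prefix contains 103.183.33.249:
  102.0.0.0/7 (102.0.0.0 - 103.255.255.255) -> ens9
  103.128.0.0/10 (103.128.0.0 - 103.191.255.255) -> ens12
  103.160.0.0/11 (103.160.0.0 - 103.191.255.255) -> ens15
More-specific entries that do NOT match:
  103.183.33.240/30 (103.183.33.240 - 103.183.33.243) does not contain 103.183.33.249
  103.183.33.232/29 (103.183.33.232 - 103.183.33.239) does not contain 103.183.33.249
  103.55.33.240/28 (103.55.33.240 - 103.55.33.255) does not contain 103.183.33.249
  99.183.33.128/25 (99.183.33.128 - 99.183.33.255) does not contain 103.183.33.249
  103.183.41.0/24 (103.183.41.0 - 103.183.41.255) does not contain 103.183.33.249
  103.183.0.0/20 (103.183.0.0 - 103.183.15.255) does not contain 103.183.33.249
  103.183.0.0/19 (103.183.0.0 - 103.183.31.255) does not contain 103.183.33.249
  103.144.0.0/13 (103.144.0.0 - 103.151.255.255) does not contain 103.183.33.249
  103.160.0.0/12 (103.160.0.0 - 103.175.255.255) does not contain 103.183.33.249
Longest matching prefix is /11 -> interface ens15.

ens15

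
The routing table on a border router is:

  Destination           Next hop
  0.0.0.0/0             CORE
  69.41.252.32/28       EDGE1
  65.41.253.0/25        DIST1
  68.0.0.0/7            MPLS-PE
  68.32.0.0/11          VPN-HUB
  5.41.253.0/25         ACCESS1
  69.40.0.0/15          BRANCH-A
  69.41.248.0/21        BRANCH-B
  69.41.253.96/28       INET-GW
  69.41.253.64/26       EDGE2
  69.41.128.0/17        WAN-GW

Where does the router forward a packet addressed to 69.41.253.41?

Routes whose prefix contains 69.41.253.41:
  0.0.0.0/0 (default, matches everything) -> CORE
  68.0.0.0/7 (68.0.0.0 - 69.255.255.255) -> MPLS-PE
  69.40.0.0/15 (69.40.0.0 - 69.41.255.255) -> BRANCH-A
  69.41.128.0/17 (69.41.128.0 - 69.41.255.255) -> WAN-GW
  69.41.248.0/21 (69.41.248.0 - 69.41.255.255) -> BRANCH-B
More-specific entries that do NOT match:
  69.41.252.32/28 (69.41.252.32 - 69.41.252.47) does not contain 69.41.253.41
  69.41.253.96/28 (69.41.253.96 - 69.41.253.111) does not contain 69.41.253.41
  69.41.253.64/26 (69.41.253.64 - 69.41.253.127) does not contain 69.41.253.41
  65.41.253.0/25 (65.41.253.0 - 65.41.253.127) does not contain 69.41.253.41
  5.41.253.0/25 (5.41.253.0 - 5.41.253.127) does not contain 69.41.253.41
Longest matching prefix is /21 -> next hop BRANCH-B.

BRANCH-B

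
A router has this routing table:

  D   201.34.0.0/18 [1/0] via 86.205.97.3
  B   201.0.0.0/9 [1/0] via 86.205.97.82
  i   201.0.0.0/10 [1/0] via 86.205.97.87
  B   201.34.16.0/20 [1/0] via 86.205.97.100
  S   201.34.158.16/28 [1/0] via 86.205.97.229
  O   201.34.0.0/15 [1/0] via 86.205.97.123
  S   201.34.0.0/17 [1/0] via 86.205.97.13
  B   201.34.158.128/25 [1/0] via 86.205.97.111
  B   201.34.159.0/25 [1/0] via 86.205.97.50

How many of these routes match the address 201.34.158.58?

3

Prefixes containing 201.34.158.58:
  201.0.0.0/9 (201.0.0.0 - 201.127.255.255)
  201.0.0.0/10 (201.0.0.0 - 201.63.255.255)
  201.34.0.0/15 (201.34.0.0 - 201.35.255.255)
Total matching entries: 3.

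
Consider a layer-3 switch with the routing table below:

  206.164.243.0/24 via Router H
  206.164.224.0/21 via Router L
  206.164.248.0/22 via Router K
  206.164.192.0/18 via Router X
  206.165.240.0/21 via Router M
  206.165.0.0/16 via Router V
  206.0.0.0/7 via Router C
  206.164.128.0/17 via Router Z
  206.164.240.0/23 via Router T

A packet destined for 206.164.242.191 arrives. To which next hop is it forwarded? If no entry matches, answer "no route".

Routes whose prefix contains 206.164.242.191:
  206.0.0.0/7 (206.0.0.0 - 207.255.255.255) -> Router C
  206.164.128.0/17 (206.164.128.0 - 206.164.255.255) -> Router Z
  206.164.192.0/18 (206.164.192.0 - 206.164.255.255) -> Router X
More-specific entries that do NOT match:
  206.164.243.0/24 (206.164.243.0 - 206.164.243.255) does not contain 206.164.242.191
  206.164.240.0/23 (206.164.240.0 - 206.164.241.255) does not contain 206.164.242.191
  206.164.248.0/22 (206.164.248.0 - 206.164.251.255) does not contain 206.164.242.191
  206.164.224.0/21 (206.164.224.0 - 206.164.231.255) does not contain 206.164.242.191
  206.165.240.0/21 (206.165.240.0 - 206.165.247.255) does not contain 206.164.242.191
Longest matching prefix is /18 -> next hop Router X.

Router X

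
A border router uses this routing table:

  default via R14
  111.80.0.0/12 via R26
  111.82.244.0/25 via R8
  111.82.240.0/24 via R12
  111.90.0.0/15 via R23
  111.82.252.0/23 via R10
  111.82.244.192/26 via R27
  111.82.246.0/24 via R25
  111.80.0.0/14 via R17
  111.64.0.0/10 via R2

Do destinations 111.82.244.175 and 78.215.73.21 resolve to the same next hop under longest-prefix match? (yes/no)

no

111.82.244.175: longest match 111.80.0.0/14 -> R17
78.215.73.21: longest match 0.0.0.0/0 -> R14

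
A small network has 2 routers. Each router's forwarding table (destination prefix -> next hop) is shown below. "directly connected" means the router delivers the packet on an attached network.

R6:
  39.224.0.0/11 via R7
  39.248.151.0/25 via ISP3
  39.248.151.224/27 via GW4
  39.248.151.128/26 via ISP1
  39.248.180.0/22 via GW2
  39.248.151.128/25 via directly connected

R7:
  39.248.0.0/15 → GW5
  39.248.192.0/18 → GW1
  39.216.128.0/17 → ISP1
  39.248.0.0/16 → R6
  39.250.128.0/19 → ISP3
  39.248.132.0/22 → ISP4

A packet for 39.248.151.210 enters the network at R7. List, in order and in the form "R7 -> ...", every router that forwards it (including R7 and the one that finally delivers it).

At R7: longest match for 39.248.151.210 is 39.248.0.0/16 -> R6
At R6: longest match for 39.248.151.210 is 39.248.151.128/25 -> directly connected

R7 -> R6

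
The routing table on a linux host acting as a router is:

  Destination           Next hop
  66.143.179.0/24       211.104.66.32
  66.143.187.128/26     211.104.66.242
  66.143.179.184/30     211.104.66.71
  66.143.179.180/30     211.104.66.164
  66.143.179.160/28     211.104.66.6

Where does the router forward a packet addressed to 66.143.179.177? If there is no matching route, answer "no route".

Routes whose prefix contains 66.143.179.177:
  66.143.179.0/24 (66.143.179.0 - 66.143.179.255) -> 211.104.66.32
More-specific entries that do NOT match:
  66.143.179.184/30 (66.143.179.184 - 66.143.179.187) does not contain 66.143.179.177
  66.143.179.180/30 (66.143.179.180 - 66.143.179.183) does not contain 66.143.179.177
  66.143.179.160/28 (66.143.179.160 - 66.143.179.175) does not contain 66.143.179.177
  66.143.187.128/26 (66.143.187.128 - 66.143.187.191) does not contain 66.143.179.177
Longest matching prefix is /24 -> next hop 211.104.66.32.

211.104.66.32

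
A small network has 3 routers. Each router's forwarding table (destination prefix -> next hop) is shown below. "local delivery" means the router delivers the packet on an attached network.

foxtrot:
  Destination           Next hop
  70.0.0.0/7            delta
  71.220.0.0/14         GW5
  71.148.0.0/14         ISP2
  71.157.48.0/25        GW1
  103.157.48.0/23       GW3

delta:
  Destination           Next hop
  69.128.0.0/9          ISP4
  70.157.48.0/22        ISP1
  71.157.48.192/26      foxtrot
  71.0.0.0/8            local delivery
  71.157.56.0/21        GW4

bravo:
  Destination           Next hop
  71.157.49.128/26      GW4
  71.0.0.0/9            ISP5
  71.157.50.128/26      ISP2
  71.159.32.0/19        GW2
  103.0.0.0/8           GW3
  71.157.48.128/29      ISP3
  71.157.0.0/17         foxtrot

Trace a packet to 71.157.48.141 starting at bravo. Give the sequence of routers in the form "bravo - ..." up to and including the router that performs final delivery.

At bravo: longest match for 71.157.48.141 is 71.157.0.0/17 -> foxtrot
At foxtrot: longest match for 71.157.48.141 is 70.0.0.0/7 -> delta
At delta: longest match for 71.157.48.141 is 71.0.0.0/8 -> local delivery

bravo - foxtrot - delta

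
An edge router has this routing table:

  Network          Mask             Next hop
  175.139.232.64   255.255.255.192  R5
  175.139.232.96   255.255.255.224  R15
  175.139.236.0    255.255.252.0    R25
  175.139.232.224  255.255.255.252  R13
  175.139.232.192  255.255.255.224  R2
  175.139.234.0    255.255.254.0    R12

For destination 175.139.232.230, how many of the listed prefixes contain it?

0

No listed prefix contains 175.139.232.230.
Total matching entries: 0.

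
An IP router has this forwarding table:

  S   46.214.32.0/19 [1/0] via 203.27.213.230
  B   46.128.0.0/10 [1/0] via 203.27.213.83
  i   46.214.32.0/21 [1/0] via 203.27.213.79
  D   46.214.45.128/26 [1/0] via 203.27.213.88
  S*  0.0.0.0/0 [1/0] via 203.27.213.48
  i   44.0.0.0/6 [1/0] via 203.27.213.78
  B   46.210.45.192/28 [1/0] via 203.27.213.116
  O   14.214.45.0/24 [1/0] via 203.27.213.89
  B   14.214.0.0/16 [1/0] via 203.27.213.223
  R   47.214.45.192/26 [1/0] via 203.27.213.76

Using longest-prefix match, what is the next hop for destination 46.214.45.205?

Routes whose prefix contains 46.214.45.205:
  0.0.0.0/0 (default, matches everything) -> 203.27.213.48
  44.0.0.0/6 (44.0.0.0 - 47.255.255.255) -> 203.27.213.78
  46.214.32.0/19 (46.214.32.0 - 46.214.63.255) -> 203.27.213.230
More-specific entries that do NOT match:
  46.210.45.192/28 (46.210.45.192 - 46.210.45.207) does not contain 46.214.45.205
  46.214.45.128/26 (46.214.45.128 - 46.214.45.191) does not contain 46.214.45.205
  47.214.45.192/26 (47.214.45.192 - 47.214.45.255) does not contain 46.214.45.205
  14.214.45.0/24 (14.214.45.0 - 14.214.45.255) does not contain 46.214.45.205
  46.214.32.0/21 (46.214.32.0 - 46.214.39.255) does not contain 46.214.45.205
Longest matching prefix is /19 -> next hop 203.27.213.230.

203.27.213.230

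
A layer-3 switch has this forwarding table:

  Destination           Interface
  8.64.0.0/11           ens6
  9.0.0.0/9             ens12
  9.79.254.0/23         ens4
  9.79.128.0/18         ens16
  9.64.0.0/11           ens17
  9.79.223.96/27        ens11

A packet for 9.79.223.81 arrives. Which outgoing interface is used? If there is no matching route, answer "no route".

ens17

Routes whose prefix contains 9.79.223.81:
  9.0.0.0/9 (9.0.0.0 - 9.127.255.255) -> ens12
  9.64.0.0/11 (9.64.0.0 - 9.95.255.255) -> ens17
More-specific entries that do NOT match:
  9.79.223.96/27 (9.79.223.96 - 9.79.223.127) does not contain 9.79.223.81
  9.79.254.0/23 (9.79.254.0 - 9.79.255.255) does not contain 9.79.223.81
  9.79.128.0/18 (9.79.128.0 - 9.79.191.255) does not contain 9.79.223.81
Longest matching prefix is /11 -> interface ens17.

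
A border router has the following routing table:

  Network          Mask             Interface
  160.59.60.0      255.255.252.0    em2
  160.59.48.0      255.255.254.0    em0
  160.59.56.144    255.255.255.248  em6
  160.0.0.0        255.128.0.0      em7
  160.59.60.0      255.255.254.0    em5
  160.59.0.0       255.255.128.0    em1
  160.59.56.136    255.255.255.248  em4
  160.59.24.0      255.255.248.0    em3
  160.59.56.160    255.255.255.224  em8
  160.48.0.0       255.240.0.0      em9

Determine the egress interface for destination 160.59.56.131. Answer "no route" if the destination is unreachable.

Routes whose prefix contains 160.59.56.131:
  160.0.0.0/9 (160.0.0.0 - 160.127.255.255) -> em7
  160.48.0.0/12 (160.48.0.0 - 160.63.255.255) -> em9
  160.59.0.0/17 (160.59.0.0 - 160.59.127.255) -> em1
More-specific entries that do NOT match:
  160.59.56.144/29 (160.59.56.144 - 160.59.56.151) does not contain 160.59.56.131
  160.59.56.136/29 (160.59.56.136 - 160.59.56.143) does not contain 160.59.56.131
  160.59.56.160/27 (160.59.56.160 - 160.59.56.191) does not contain 160.59.56.131
  160.59.48.0/23 (160.59.48.0 - 160.59.49.255) does not contain 160.59.56.131
  160.59.60.0/23 (160.59.60.0 - 160.59.61.255) does not contain 160.59.56.131
  160.59.60.0/22 (160.59.60.0 - 160.59.63.255) does not contain 160.59.56.131
  160.59.24.0/21 (160.59.24.0 - 160.59.31.255) does not contain 160.59.56.131
Longest matching prefix is /17 -> interface em1.

em1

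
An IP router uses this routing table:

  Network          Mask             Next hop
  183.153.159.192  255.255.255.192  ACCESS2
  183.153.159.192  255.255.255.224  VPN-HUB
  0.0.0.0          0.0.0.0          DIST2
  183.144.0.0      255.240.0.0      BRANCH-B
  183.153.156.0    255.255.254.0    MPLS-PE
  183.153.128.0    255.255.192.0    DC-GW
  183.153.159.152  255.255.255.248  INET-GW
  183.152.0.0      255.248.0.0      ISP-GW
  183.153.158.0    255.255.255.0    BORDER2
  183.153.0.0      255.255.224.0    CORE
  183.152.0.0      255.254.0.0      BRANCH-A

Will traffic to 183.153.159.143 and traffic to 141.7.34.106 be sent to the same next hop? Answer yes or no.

no

183.153.159.143: longest match 183.153.128.0/18 -> DC-GW
141.7.34.106: longest match 0.0.0.0/0 -> DIST2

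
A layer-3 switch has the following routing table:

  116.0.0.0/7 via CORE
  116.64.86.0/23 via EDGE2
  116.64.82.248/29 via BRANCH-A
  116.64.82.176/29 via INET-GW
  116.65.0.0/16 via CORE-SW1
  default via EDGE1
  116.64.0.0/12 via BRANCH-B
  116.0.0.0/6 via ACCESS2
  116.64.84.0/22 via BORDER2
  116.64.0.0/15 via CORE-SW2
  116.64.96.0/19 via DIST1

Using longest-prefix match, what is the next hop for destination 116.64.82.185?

Routes whose prefix contains 116.64.82.185:
  0.0.0.0/0 (default, matches everything) -> EDGE1
  116.0.0.0/6 (116.0.0.0 - 119.255.255.255) -> ACCESS2
  116.0.0.0/7 (116.0.0.0 - 117.255.255.255) -> CORE
  116.64.0.0/12 (116.64.0.0 - 116.79.255.255) -> BRANCH-B
  116.64.0.0/15 (116.64.0.0 - 116.65.255.255) -> CORE-SW2
More-specific entries that do NOT match:
  116.64.82.248/29 (116.64.82.248 - 116.64.82.255) does not contain 116.64.82.185
  116.64.82.176/29 (116.64.82.176 - 116.64.82.183) does not contain 116.64.82.185
  116.64.86.0/23 (116.64.86.0 - 116.64.87.255) does not contain 116.64.82.185
  116.64.84.0/22 (116.64.84.0 - 116.64.87.255) does not contain 116.64.82.185
  116.64.96.0/19 (116.64.96.0 - 116.64.127.255) does not contain 116.64.82.185
  116.65.0.0/16 (116.65.0.0 - 116.65.255.255) does not contain 116.64.82.185
Longest matching prefix is /15 -> next hop CORE-SW2.

CORE-SW2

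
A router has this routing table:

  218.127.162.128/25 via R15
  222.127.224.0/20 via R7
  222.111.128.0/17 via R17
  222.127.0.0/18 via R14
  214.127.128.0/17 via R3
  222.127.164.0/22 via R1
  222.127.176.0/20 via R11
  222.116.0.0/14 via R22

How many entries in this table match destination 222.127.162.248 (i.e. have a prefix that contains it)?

0

No listed prefix contains 222.127.162.248.
Total matching entries: 0.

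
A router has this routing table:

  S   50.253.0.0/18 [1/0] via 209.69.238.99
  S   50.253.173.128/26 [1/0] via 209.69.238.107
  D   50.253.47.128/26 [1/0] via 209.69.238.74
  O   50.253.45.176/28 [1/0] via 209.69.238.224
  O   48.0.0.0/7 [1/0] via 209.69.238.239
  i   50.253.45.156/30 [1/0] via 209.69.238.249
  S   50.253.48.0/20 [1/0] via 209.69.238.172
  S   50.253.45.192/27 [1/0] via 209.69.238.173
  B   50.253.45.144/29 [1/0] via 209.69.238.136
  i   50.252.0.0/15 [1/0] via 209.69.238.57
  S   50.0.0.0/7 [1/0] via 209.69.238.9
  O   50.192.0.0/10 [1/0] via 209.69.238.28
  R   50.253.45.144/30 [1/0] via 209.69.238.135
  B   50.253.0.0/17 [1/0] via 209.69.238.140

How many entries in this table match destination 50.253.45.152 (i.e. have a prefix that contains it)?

5

Prefixes containing 50.253.45.152:
  50.0.0.0/7 (50.0.0.0 - 51.255.255.255)
  50.192.0.0/10 (50.192.0.0 - 50.255.255.255)
  50.252.0.0/15 (50.252.0.0 - 50.253.255.255)
  50.253.0.0/17 (50.253.0.0 - 50.253.127.255)
  50.253.0.0/18 (50.253.0.0 - 50.253.63.255)
Total matching entries: 5.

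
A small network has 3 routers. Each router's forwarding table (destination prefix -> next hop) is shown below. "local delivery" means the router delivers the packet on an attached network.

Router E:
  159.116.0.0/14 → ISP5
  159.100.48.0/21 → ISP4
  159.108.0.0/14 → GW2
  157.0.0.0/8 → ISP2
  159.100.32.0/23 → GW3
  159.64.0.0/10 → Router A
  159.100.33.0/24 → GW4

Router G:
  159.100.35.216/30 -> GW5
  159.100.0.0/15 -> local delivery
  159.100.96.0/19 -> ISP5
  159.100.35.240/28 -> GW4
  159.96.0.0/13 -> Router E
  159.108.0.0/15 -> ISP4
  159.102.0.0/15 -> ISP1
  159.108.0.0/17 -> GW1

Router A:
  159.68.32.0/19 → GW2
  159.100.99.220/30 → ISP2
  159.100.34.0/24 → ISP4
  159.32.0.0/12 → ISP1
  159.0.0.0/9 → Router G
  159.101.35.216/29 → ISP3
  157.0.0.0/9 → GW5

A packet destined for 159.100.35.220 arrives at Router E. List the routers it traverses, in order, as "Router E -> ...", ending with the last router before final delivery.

At Router E: longest match for 159.100.35.220 is 159.64.0.0/10 -> Router A
At Router A: longest match for 159.100.35.220 is 159.0.0.0/9 -> Router G
At Router G: longest match for 159.100.35.220 is 159.100.0.0/15 -> local delivery

Router E -> Router A -> Router G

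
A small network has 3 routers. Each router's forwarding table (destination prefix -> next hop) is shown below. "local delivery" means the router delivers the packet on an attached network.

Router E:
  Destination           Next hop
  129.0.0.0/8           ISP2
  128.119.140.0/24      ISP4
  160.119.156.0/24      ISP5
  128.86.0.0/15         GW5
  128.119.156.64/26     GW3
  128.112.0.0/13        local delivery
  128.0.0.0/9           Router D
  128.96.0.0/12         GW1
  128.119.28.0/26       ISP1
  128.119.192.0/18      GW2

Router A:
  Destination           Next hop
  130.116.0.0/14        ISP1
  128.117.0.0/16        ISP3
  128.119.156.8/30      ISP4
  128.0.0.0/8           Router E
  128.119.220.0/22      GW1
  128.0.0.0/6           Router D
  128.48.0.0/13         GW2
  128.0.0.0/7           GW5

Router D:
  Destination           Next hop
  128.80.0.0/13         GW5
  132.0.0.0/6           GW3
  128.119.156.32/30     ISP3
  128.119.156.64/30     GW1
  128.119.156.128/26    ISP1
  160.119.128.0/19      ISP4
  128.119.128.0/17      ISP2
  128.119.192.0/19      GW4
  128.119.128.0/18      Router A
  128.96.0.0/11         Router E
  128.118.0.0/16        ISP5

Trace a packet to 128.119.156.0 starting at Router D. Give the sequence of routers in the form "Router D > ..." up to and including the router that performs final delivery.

At Router D: longest match for 128.119.156.0 is 128.119.128.0/18 -> Router A
At Router A: longest match for 128.119.156.0 is 128.0.0.0/8 -> Router E
At Router E: longest match for 128.119.156.0 is 128.112.0.0/13 -> local delivery

Router D > Router A > Router E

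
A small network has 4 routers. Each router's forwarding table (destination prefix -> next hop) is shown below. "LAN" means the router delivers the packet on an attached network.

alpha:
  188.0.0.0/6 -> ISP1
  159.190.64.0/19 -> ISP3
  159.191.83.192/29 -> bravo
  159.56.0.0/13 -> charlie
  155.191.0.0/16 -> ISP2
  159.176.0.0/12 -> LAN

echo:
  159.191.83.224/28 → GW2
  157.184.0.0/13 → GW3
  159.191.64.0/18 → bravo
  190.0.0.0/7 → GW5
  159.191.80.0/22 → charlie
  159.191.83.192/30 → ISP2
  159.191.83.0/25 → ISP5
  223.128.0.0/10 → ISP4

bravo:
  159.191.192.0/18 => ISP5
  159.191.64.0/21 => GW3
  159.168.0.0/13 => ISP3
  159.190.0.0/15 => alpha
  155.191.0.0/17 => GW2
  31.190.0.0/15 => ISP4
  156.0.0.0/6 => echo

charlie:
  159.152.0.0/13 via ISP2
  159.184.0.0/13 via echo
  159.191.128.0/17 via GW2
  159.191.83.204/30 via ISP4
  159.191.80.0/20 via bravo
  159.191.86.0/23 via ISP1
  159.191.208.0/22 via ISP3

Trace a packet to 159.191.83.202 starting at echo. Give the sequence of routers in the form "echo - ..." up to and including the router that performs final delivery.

echo - charlie - bravo - alpha

At echo: longest match for 159.191.83.202 is 159.191.80.0/22 -> charlie
At charlie: longest match for 159.191.83.202 is 159.191.80.0/20 -> bravo
At bravo: longest match for 159.191.83.202 is 159.190.0.0/15 -> alpha
At alpha: longest match for 159.191.83.202 is 159.176.0.0/12 -> LAN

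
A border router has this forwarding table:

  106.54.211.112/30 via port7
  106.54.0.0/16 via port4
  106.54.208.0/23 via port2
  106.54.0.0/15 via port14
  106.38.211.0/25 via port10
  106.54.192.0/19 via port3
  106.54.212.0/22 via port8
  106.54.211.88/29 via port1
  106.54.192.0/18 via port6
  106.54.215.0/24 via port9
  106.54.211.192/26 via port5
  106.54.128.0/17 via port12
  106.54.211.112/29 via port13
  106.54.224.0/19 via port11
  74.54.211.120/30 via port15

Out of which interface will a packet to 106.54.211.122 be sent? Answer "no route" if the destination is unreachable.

port3

Routes whose prefix contains 106.54.211.122:
  106.54.0.0/15 (106.54.0.0 - 106.55.255.255) -> port14
  106.54.0.0/16 (106.54.0.0 - 106.54.255.255) -> port4
  106.54.128.0/17 (106.54.128.0 - 106.54.255.255) -> port12
  106.54.192.0/18 (106.54.192.0 - 106.54.255.255) -> port6
  106.54.192.0/19 (106.54.192.0 - 106.54.223.255) -> port3
More-specific entries that do NOT match:
  106.54.211.112/30 (106.54.211.112 - 106.54.211.115) does not contain 106.54.211.122
  74.54.211.120/30 (74.54.211.120 - 74.54.211.123) does not contain 106.54.211.122
  106.54.211.88/29 (106.54.211.88 - 106.54.211.95) does not contain 106.54.211.122
  106.54.211.112/29 (106.54.211.112 - 106.54.211.119) does not contain 106.54.211.122
  106.54.211.192/26 (106.54.211.192 - 106.54.211.255) does not contain 106.54.211.122
  106.38.211.0/25 (106.38.211.0 - 106.38.211.127) does not contain 106.54.211.122
  106.54.215.0/24 (106.54.215.0 - 106.54.215.255) does not contain 106.54.211.122
  106.54.208.0/23 (106.54.208.0 - 106.54.209.255) does not contain 106.54.211.122
  106.54.212.0/22 (106.54.212.0 - 106.54.215.255) does not contain 106.54.211.122
Longest matching prefix is /19 -> interface port3.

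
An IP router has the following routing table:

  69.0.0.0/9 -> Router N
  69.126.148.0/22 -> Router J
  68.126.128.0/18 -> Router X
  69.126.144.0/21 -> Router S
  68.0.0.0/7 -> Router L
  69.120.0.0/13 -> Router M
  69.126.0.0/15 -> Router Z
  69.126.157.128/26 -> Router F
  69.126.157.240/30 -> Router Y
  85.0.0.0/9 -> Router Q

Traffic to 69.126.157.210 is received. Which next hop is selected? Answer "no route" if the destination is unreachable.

Router Z

Routes whose prefix contains 69.126.157.210:
  68.0.0.0/7 (68.0.0.0 - 69.255.255.255) -> Router L
  69.0.0.0/9 (69.0.0.0 - 69.127.255.255) -> Router N
  69.120.0.0/13 (69.120.0.0 - 69.127.255.255) -> Router M
  69.126.0.0/15 (69.126.0.0 - 69.127.255.255) -> Router Z
More-specific entries that do NOT match:
  69.126.157.240/30 (69.126.157.240 - 69.126.157.243) does not contain 69.126.157.210
  69.126.157.128/26 (69.126.157.128 - 69.126.157.191) does not contain 69.126.157.210
  69.126.148.0/22 (69.126.148.0 - 69.126.151.255) does not contain 69.126.157.210
  69.126.144.0/21 (69.126.144.0 - 69.126.151.255) does not contain 69.126.157.210
  68.126.128.0/18 (68.126.128.0 - 68.126.191.255) does not contain 69.126.157.210
Longest matching prefix is /15 -> next hop Router Z.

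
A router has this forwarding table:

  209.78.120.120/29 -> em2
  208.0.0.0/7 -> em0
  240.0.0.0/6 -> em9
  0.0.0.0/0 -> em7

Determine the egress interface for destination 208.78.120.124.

Routes whose prefix contains 208.78.120.124:
  0.0.0.0/0 (default, matches everything) -> em7
  208.0.0.0/7 (208.0.0.0 - 209.255.255.255) -> em0
More-specific entries that do NOT match:
  209.78.120.120/29 (209.78.120.120 - 209.78.120.127) does not contain 208.78.120.124
Longest matching prefix is /7 -> interface em0.

em0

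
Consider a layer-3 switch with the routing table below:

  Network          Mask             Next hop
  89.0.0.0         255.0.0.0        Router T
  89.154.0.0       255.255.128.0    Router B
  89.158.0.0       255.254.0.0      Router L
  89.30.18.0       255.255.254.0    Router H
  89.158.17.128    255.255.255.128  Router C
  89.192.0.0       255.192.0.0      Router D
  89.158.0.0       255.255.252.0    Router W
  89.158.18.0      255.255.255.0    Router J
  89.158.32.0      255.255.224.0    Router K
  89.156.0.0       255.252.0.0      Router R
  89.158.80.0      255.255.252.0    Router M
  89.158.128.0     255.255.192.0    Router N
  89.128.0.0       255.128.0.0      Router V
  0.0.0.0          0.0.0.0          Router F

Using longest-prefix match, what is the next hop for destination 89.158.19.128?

Router L

Routes whose prefix contains 89.158.19.128:
  0.0.0.0/0 (default, matches everything) -> Router F
  89.0.0.0/8 (89.0.0.0 - 89.255.255.255) -> Router T
  89.128.0.0/9 (89.128.0.0 - 89.255.255.255) -> Router V
  89.156.0.0/14 (89.156.0.0 - 89.159.255.255) -> Router R
  89.158.0.0/15 (89.158.0.0 - 89.159.255.255) -> Router L
More-specific entries that do NOT match:
  89.158.17.128/25 (89.158.17.128 - 89.158.17.255) does not contain 89.158.19.128
  89.158.18.0/24 (89.158.18.0 - 89.158.18.255) does not contain 89.158.19.128
  89.30.18.0/23 (89.30.18.0 - 89.30.19.255) does not contain 89.158.19.128
  89.158.0.0/22 (89.158.0.0 - 89.158.3.255) does not contain 89.158.19.128
  89.158.80.0/22 (89.158.80.0 - 89.158.83.255) does not contain 89.158.19.128
  89.158.32.0/19 (89.158.32.0 - 89.158.63.255) does not contain 89.158.19.128
  89.158.128.0/18 (89.158.128.0 - 89.158.191.255) does not contain 89.158.19.128
  89.154.0.0/17 (89.154.0.0 - 89.154.127.255) does not contain 89.158.19.128
Longest matching prefix is /15 -> next hop Router L.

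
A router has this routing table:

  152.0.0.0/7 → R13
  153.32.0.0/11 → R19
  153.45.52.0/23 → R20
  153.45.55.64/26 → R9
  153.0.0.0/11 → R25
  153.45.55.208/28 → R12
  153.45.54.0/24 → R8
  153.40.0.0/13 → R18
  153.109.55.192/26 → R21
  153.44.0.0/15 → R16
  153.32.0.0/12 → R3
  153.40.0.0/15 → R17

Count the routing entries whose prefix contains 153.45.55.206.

5

Prefixes containing 153.45.55.206:
  152.0.0.0/7 (152.0.0.0 - 153.255.255.255)
  153.32.0.0/11 (153.32.0.0 - 153.63.255.255)
  153.32.0.0/12 (153.32.0.0 - 153.47.255.255)
  153.40.0.0/13 (153.40.0.0 - 153.47.255.255)
  153.44.0.0/15 (153.44.0.0 - 153.45.255.255)
Total matching entries: 5.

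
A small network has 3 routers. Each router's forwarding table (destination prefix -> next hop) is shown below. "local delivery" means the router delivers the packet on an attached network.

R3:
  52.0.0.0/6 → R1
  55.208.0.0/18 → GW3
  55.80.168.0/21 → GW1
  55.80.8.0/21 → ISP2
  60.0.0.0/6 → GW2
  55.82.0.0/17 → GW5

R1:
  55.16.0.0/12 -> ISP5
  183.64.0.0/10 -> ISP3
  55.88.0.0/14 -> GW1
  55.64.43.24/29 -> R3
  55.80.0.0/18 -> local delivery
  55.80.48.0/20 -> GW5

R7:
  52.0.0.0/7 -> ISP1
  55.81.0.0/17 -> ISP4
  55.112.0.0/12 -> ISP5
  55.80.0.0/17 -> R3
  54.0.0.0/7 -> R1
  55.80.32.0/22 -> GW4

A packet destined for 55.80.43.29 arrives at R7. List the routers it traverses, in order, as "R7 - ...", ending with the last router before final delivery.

R7 - R3 - R1

At R7: longest match for 55.80.43.29 is 55.80.0.0/17 -> R3
At R3: longest match for 55.80.43.29 is 52.0.0.0/6 -> R1
At R1: longest match for 55.80.43.29 is 55.80.0.0/18 -> local delivery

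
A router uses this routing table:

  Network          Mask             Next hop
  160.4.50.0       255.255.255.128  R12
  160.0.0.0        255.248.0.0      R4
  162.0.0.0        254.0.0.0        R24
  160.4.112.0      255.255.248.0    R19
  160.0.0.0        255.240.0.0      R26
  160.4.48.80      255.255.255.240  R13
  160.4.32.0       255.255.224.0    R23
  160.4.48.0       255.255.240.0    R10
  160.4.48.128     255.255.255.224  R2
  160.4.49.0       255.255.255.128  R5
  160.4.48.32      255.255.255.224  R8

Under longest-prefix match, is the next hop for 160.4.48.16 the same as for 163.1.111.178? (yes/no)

160.4.48.16: longest match 160.4.48.0/20 -> R10
163.1.111.178: longest match 162.0.0.0/7 -> R24

no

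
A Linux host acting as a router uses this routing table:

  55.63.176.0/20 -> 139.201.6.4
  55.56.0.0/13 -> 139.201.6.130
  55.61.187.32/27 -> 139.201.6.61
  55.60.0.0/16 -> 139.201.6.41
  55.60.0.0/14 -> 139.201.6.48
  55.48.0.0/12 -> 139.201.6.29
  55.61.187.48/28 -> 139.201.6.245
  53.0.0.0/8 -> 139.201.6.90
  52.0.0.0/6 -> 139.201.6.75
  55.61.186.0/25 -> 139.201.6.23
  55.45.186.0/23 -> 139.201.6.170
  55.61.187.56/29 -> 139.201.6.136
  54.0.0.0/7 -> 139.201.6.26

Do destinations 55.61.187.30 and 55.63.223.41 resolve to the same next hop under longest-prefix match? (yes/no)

yes

55.61.187.30: longest match 55.60.0.0/14 -> 139.201.6.48
55.63.223.41: longest match 55.60.0.0/14 -> 139.201.6.48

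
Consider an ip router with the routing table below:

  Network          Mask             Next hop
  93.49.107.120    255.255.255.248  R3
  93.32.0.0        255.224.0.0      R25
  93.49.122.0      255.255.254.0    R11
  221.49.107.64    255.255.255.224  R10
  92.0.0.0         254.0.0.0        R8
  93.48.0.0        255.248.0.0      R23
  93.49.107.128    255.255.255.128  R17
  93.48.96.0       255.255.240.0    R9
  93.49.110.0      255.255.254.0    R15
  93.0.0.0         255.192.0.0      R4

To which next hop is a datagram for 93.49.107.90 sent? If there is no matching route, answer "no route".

Routes whose prefix contains 93.49.107.90:
  92.0.0.0/7 (92.0.0.0 - 93.255.255.255) -> R8
  93.0.0.0/10 (93.0.0.0 - 93.63.255.255) -> R4
  93.32.0.0/11 (93.32.0.0 - 93.63.255.255) -> R25
  93.48.0.0/13 (93.48.0.0 - 93.55.255.255) -> R23
More-specific entries that do NOT match:
  93.49.107.120/29 (93.49.107.120 - 93.49.107.127) does not contain 93.49.107.90
  221.49.107.64/27 (221.49.107.64 - 221.49.107.95) does not contain 93.49.107.90
  93.49.107.128/25 (93.49.107.128 - 93.49.107.255) does not contain 93.49.107.90
  93.49.122.0/23 (93.49.122.0 - 93.49.123.255) does not contain 93.49.107.90
  93.49.110.0/23 (93.49.110.0 - 93.49.111.255) does not contain 93.49.107.90
  93.48.96.0/20 (93.48.96.0 - 93.48.111.255) does not contain 93.49.107.90
Longest matching prefix is /13 -> next hop R23.

R23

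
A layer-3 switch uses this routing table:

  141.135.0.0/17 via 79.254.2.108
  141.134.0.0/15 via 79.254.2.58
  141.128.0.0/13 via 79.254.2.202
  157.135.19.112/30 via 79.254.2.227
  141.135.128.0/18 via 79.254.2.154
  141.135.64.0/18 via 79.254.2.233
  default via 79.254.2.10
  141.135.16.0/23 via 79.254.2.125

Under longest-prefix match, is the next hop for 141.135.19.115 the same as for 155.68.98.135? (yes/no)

141.135.19.115: longest match 141.135.0.0/17 -> 79.254.2.108
155.68.98.135: longest match 0.0.0.0/0 -> 79.254.2.10

no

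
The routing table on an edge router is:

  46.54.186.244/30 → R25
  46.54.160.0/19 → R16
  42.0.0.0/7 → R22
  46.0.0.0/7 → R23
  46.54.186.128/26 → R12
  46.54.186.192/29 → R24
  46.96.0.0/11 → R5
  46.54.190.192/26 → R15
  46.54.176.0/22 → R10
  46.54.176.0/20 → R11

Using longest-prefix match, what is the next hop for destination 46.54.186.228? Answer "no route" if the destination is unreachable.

R11

Routes whose prefix contains 46.54.186.228:
  46.0.0.0/7 (46.0.0.0 - 47.255.255.255) -> R23
  46.54.160.0/19 (46.54.160.0 - 46.54.191.255) -> R16
  46.54.176.0/20 (46.54.176.0 - 46.54.191.255) -> R11
More-specific entries that do NOT match:
  46.54.186.244/30 (46.54.186.244 - 46.54.186.247) does not contain 46.54.186.228
  46.54.186.192/29 (46.54.186.192 - 46.54.186.199) does not contain 46.54.186.228
  46.54.186.128/26 (46.54.186.128 - 46.54.186.191) does not contain 46.54.186.228
  46.54.190.192/26 (46.54.190.192 - 46.54.190.255) does not contain 46.54.186.228
  46.54.176.0/22 (46.54.176.0 - 46.54.179.255) does not contain 46.54.186.228
Longest matching prefix is /20 -> next hop R11.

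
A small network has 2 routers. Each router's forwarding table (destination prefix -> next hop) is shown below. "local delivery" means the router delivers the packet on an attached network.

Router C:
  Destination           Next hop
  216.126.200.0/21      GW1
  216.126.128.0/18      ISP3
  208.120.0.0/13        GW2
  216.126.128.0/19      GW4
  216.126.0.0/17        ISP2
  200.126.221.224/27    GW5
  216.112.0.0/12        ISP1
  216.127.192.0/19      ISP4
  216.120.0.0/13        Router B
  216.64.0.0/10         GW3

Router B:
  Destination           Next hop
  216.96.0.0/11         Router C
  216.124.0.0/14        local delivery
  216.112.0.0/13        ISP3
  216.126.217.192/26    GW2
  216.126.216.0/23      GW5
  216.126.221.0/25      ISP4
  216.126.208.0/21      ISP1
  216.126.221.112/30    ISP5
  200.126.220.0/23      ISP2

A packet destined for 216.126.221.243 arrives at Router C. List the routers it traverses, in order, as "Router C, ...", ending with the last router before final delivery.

At Router C: longest match for 216.126.221.243 is 216.120.0.0/13 -> Router B
At Router B: longest match for 216.126.221.243 is 216.124.0.0/14 -> local delivery

Router C, Router B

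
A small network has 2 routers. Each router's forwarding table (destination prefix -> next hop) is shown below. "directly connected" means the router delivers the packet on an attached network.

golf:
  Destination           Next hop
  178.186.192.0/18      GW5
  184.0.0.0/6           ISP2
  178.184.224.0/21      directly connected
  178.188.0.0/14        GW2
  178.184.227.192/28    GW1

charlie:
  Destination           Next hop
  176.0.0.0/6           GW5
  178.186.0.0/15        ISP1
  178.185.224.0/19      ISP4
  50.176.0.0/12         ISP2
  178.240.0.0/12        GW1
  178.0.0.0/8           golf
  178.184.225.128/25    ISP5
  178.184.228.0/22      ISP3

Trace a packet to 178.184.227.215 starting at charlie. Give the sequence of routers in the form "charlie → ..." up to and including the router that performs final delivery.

charlie → golf

At charlie: longest match for 178.184.227.215 is 178.0.0.0/8 -> golf
At golf: longest match for 178.184.227.215 is 178.184.224.0/21 -> directly connected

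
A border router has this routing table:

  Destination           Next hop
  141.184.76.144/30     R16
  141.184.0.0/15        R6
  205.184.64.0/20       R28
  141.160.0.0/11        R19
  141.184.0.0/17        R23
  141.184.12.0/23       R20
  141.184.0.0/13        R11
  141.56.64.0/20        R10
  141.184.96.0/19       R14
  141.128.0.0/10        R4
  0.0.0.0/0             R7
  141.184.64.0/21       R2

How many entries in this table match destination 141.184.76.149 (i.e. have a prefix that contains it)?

Prefixes containing 141.184.76.149:
  0.0.0.0/0 (default, matches everything)
  141.128.0.0/10 (141.128.0.0 - 141.191.255.255)
  141.160.0.0/11 (141.160.0.0 - 141.191.255.255)
  141.184.0.0/13 (141.184.0.0 - 141.191.255.255)
  141.184.0.0/15 (141.184.0.0 - 141.185.255.255)
  141.184.0.0/17 (141.184.0.0 - 141.184.127.255)
Total matching entries: 6.

6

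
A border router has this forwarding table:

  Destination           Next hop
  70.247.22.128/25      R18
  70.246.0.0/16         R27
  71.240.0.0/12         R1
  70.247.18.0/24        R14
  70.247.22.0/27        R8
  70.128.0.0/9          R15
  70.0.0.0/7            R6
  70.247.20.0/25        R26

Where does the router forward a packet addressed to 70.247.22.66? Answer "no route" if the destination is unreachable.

Routes whose prefix contains 70.247.22.66:
  70.0.0.0/7 (70.0.0.0 - 71.255.255.255) -> R6
  70.128.0.0/9 (70.128.0.0 - 70.255.255.255) -> R15
More-specific entries that do NOT match:
  70.247.22.0/27 (70.247.22.0 - 70.247.22.31) does not contain 70.247.22.66
  70.247.22.128/25 (70.247.22.128 - 70.247.22.255) does not contain 70.247.22.66
  70.247.20.0/25 (70.247.20.0 - 70.247.20.127) does not contain 70.247.22.66
  70.247.18.0/24 (70.247.18.0 - 70.247.18.255) does not contain 70.247.22.66
  70.246.0.0/16 (70.246.0.0 - 70.246.255.255) does not contain 70.247.22.66
  71.240.0.0/12 (71.240.0.0 - 71.255.255.255) does not contain 70.247.22.66
Longest matching prefix is /9 -> next hop R15.

R15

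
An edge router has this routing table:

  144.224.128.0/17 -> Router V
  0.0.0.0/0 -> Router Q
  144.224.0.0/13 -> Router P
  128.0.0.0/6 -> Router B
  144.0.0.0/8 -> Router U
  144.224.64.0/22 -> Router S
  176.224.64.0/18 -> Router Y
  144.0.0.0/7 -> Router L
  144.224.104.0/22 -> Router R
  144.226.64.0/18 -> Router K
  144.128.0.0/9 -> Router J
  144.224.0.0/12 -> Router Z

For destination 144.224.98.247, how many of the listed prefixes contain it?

6

Prefixes containing 144.224.98.247:
  0.0.0.0/0 (default, matches everything)
  144.0.0.0/7 (144.0.0.0 - 145.255.255.255)
  144.0.0.0/8 (144.0.0.0 - 144.255.255.255)
  144.128.0.0/9 (144.128.0.0 - 144.255.255.255)
  144.224.0.0/12 (144.224.0.0 - 144.239.255.255)
  144.224.0.0/13 (144.224.0.0 - 144.231.255.255)
Total matching entries: 6.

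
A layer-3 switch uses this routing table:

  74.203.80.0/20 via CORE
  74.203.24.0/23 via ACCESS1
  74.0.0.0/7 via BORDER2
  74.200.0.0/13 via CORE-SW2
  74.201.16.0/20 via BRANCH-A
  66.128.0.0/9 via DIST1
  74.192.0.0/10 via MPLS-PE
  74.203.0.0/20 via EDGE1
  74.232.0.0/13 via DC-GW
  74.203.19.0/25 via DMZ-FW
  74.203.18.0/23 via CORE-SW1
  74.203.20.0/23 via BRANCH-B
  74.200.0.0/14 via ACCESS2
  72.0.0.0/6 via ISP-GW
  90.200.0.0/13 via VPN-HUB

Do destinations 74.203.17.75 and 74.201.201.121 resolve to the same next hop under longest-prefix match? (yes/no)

yes

74.203.17.75: longest match 74.200.0.0/14 -> ACCESS2
74.201.201.121: longest match 74.200.0.0/14 -> ACCESS2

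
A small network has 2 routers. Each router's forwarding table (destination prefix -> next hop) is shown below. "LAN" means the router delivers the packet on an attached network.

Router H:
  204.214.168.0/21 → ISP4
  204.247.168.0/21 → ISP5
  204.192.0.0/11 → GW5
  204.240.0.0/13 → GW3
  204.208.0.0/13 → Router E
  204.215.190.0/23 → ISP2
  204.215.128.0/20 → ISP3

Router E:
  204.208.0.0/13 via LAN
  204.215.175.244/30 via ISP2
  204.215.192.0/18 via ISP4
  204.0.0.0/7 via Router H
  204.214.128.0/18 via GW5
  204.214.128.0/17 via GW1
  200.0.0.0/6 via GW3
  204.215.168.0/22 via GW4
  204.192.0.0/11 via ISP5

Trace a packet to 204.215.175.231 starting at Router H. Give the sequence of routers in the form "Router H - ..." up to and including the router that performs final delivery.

At Router H: longest match for 204.215.175.231 is 204.208.0.0/13 -> Router E
At Router E: longest match for 204.215.175.231 is 204.208.0.0/13 -> LAN

Router H - Router E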